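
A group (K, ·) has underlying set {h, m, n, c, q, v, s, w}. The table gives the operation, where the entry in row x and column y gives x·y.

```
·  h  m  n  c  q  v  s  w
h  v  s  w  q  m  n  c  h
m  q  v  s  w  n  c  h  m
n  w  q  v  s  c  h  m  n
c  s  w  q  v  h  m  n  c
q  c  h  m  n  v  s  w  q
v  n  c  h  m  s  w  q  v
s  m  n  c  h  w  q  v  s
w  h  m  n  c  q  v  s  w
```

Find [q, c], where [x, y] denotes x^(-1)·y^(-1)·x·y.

Identity is w; from the table q^(-1) = s and c^(-1) = m.
s·m = n
n·q = c
c·c = v

v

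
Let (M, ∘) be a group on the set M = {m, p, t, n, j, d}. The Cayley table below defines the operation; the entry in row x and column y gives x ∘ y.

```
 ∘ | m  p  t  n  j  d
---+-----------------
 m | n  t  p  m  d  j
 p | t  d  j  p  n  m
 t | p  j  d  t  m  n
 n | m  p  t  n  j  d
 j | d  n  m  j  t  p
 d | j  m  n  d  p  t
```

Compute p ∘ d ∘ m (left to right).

p ∘ d = m
m ∘ m = n

n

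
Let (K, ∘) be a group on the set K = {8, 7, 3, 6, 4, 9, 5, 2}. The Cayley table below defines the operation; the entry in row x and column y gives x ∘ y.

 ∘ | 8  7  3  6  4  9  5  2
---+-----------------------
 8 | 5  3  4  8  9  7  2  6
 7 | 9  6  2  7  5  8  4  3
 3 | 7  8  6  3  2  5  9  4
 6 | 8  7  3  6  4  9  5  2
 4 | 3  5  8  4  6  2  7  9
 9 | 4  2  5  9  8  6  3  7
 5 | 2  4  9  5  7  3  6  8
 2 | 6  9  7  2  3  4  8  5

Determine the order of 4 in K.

2

The identity element is 6 (its row matches the header).
4^1 = 4
4^2 = 4 ∘ 4 = 6
The first power of 4 equal to the identity is 4^2, so ord(4) = 2.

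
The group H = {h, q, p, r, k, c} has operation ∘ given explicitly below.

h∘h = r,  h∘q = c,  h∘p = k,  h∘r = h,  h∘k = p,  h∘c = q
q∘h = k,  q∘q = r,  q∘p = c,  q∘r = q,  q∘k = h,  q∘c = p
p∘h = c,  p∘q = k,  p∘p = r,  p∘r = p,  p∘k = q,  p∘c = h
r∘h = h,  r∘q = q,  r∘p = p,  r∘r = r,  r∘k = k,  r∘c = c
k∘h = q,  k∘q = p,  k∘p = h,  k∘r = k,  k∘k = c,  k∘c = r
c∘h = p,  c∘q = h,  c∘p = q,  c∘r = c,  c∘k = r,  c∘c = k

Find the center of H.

An element z is central iff its row equals its column in the table.
For h: h ∘ k = p ≠ q = k ∘ h, so h ∉ Z.
Checking each element this way leaves Z(H) = {r}.

{r}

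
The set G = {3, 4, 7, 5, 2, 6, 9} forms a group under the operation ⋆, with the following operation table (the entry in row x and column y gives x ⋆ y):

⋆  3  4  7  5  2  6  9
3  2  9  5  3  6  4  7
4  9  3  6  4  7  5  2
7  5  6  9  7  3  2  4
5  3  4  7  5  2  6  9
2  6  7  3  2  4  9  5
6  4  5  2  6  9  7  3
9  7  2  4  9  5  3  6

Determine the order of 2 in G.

The identity element is 5 (its row matches the header).
2^1 = 2
2^2 = 2 ⋆ 2 = 4
2^3 = 4 ⋆ 2 = 7
2^4 = 7 ⋆ 2 = 3
2^5 = 3 ⋆ 2 = 6
2^6 = 6 ⋆ 2 = 9
2^7 = 9 ⋆ 2 = 5
The first power of 2 equal to the identity is 2^7, so ord(2) = 7.

7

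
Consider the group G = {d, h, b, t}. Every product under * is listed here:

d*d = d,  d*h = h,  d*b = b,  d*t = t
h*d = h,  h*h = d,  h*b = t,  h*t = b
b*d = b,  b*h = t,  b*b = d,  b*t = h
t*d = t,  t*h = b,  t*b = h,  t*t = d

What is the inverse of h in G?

h

First locate the identity: row d matches the header, so d is the identity.
Scan row h for d: h * h = d. Hence h^(-1) = h.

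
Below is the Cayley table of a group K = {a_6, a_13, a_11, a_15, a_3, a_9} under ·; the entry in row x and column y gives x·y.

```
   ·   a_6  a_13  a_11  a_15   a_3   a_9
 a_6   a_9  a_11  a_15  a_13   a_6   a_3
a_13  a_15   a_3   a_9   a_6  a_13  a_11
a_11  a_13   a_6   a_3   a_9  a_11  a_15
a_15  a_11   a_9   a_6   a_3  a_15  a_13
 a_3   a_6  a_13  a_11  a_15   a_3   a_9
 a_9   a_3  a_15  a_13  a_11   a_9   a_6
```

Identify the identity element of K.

The identity e satisfies e·x = x for all x, so its row in the table reproduces the column headers.
Row a_3 reads: a_6, a_13, a_11, a_15, a_3, a_9 — exactly the header order. So a_3 is the identity.

a_3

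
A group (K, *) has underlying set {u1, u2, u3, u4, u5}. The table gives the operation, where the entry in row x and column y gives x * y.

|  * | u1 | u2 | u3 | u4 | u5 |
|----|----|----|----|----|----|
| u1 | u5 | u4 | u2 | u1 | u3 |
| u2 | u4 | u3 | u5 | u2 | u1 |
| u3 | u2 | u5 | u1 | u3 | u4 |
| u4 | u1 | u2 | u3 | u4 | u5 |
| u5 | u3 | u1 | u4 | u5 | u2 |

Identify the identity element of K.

The identity e satisfies e * x = x for all x, so its row in the table reproduces the column headers.
Row u4 reads: u1, u2, u3, u4, u5 — exactly the header order. So u4 is the identity.

u4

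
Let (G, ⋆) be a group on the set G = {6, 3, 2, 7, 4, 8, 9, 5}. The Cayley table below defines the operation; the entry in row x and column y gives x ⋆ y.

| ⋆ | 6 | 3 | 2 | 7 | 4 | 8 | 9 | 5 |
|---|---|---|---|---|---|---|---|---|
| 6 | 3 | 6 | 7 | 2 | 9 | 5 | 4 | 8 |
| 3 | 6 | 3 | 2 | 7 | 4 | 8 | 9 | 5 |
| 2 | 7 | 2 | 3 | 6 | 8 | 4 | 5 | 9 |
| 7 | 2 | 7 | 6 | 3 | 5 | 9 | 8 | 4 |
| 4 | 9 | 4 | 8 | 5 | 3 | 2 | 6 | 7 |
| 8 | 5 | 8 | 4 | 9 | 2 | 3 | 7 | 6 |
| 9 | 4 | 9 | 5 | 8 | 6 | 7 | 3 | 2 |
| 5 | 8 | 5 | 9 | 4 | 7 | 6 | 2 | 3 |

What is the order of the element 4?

2

The identity element is 3 (its row matches the header).
4^1 = 4
4^2 = 4 ⋆ 4 = 3
The first power of 4 equal to the identity is 4^2, so ord(4) = 2.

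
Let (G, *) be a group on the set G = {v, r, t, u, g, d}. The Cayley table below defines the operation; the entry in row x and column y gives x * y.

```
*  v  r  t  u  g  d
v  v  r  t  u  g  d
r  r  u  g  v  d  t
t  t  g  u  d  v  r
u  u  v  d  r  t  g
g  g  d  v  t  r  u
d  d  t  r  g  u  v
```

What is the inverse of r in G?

First locate the identity: row v matches the header, so v is the identity.
Scan row r for v: r * u = v. Hence r^(-1) = u.

u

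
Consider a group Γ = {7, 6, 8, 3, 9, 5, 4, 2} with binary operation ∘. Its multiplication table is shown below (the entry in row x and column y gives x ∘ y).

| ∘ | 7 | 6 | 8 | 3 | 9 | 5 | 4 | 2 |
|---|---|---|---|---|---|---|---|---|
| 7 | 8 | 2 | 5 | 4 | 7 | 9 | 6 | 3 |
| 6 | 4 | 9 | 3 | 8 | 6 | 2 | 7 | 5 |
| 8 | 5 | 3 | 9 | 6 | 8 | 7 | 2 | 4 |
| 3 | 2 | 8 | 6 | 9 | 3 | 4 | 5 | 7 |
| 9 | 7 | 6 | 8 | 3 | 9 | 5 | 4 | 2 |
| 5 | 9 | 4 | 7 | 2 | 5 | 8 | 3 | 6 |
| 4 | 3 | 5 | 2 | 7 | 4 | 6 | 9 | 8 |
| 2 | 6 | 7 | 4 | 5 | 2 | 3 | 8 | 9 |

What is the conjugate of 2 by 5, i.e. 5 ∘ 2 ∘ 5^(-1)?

The identity is 9. In row 5, the entry 9 sits in column 7, so 5^(-1) = 7.
5 ∘ 2 = 6
6 ∘ 7 = 4
(Structurally, Γ here is isomorphic to the dihedral group D_4.)

4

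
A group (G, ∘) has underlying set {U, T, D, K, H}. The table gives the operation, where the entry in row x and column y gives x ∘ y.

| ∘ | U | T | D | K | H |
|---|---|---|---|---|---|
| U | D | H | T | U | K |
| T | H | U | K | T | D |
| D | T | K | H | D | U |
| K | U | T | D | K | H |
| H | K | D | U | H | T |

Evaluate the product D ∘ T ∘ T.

T

D ∘ T = K
K ∘ T = T
(Structurally, G here is isomorphic to the cyclic group Z_5.)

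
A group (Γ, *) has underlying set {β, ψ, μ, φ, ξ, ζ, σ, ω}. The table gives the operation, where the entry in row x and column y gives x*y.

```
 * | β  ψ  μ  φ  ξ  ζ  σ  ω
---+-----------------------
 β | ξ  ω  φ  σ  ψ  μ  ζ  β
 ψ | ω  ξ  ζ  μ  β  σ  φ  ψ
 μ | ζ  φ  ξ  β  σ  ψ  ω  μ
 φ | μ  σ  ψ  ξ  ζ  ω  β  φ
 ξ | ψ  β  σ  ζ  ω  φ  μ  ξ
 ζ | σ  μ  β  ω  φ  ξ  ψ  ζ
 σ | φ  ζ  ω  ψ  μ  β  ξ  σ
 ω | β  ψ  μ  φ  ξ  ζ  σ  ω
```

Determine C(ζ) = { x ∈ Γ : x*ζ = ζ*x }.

Compare row ζ with column ζ entry by entry.
ξ*ζ = φ = ζ*ξ, so ξ commutes with ζ.
β*ζ = μ but ζ*β = σ, so β does not.
Collecting the elements that commute with ζ: C(ζ) = {ζ, ξ, φ, ω}.

{ζ, ξ, φ, ω}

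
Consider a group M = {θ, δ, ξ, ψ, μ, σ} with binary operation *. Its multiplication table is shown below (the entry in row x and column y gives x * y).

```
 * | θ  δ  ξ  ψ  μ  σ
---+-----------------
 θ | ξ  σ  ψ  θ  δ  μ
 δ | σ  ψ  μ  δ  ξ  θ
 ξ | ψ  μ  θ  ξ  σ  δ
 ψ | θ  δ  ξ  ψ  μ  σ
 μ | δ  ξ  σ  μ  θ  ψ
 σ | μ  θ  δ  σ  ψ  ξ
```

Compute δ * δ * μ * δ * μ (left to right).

δ * δ = ψ
ψ * μ = μ
μ * δ = ξ
ξ * μ = σ

σ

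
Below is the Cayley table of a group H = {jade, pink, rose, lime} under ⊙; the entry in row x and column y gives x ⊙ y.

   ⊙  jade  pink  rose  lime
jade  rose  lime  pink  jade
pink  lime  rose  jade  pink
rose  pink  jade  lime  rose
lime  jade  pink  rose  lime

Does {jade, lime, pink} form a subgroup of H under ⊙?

pink ⊙ pink = rose, which is not in {jade, lime, pink}.
The subset is not closed under ⊙, so it is not a subgroup.

No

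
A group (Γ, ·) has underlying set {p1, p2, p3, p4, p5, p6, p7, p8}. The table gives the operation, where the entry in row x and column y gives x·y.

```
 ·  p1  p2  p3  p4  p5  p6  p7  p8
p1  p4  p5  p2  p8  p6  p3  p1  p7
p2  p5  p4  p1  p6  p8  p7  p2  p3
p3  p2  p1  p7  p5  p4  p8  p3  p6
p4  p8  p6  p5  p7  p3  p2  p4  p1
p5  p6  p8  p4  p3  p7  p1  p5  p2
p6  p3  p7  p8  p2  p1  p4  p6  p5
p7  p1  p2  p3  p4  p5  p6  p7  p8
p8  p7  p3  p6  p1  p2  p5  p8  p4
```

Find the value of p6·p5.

Read row p6, column p5: p6·p5 = p1.

p1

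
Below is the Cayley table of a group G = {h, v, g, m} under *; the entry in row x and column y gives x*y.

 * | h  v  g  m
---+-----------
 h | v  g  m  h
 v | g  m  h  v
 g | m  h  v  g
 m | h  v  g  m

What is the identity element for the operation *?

The identity e satisfies e*x = x for all x, so its row in the table reproduces the column headers.
Row m reads: h, v, g, m — exactly the header order. So m is the identity.

m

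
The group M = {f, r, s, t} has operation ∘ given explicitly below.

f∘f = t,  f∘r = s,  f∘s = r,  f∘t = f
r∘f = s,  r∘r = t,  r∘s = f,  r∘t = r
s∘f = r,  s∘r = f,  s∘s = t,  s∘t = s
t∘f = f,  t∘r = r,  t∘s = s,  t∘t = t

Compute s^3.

s^1 = s
s^2 = s ∘ s = t
s^3 = t ∘ s = s

s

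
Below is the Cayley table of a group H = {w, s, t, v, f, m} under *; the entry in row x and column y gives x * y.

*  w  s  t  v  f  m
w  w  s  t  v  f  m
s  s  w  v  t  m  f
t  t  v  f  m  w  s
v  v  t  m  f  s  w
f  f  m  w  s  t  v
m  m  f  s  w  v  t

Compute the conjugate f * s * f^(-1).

s

The identity is w. In row f, the entry w sits in column t, so f^(-1) = t.
f * s = m
m * t = s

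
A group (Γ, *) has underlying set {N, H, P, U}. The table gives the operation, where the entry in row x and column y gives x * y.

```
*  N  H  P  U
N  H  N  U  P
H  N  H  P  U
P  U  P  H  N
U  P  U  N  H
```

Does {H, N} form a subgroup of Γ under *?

Yes

{H, N} contains the identity H.
Checking products: every product of two elements of {H, N} (read from the table) lies in {H, N}, so the set is closed.
In a finite group, a nonempty closed subset is a subgroup. So {H, N} ≤ Γ.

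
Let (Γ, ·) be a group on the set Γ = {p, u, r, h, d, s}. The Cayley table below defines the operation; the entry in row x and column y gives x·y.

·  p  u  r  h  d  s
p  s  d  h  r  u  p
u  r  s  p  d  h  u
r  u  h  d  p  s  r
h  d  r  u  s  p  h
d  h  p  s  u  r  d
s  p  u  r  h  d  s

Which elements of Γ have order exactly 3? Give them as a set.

Identity is s. Compute the order of each non-identity element by repeated multiplication:
  p: p → s  (order 2)
  u: u → s  (order 2)
  r: r → d → s  (order 3)
  h: h → s  (order 2)
  d: d → r → s  (order 3)
Elements of order 3: {d, r}.
(Structurally, Γ here is isomorphic to the symmetric group S_3.)

{d, r}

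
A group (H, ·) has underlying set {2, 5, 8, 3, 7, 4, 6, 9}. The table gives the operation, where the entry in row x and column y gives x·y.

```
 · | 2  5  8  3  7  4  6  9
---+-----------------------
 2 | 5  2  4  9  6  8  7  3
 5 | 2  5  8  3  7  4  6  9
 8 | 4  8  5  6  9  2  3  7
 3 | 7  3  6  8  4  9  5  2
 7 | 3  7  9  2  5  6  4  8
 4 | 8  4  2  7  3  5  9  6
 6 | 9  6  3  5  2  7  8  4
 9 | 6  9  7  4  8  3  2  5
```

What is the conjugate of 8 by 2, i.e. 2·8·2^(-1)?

8

The identity is 5. In row 2, the entry 5 sits in column 2, so 2^(-1) = 2.
2·8 = 4
4·2 = 8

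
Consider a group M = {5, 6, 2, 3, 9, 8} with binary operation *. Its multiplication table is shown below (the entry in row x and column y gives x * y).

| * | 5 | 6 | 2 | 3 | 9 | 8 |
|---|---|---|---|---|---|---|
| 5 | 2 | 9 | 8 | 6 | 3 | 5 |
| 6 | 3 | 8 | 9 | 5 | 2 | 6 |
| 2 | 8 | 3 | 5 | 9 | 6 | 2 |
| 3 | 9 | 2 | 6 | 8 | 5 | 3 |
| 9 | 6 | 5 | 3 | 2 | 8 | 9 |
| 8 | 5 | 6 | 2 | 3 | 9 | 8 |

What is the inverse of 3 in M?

3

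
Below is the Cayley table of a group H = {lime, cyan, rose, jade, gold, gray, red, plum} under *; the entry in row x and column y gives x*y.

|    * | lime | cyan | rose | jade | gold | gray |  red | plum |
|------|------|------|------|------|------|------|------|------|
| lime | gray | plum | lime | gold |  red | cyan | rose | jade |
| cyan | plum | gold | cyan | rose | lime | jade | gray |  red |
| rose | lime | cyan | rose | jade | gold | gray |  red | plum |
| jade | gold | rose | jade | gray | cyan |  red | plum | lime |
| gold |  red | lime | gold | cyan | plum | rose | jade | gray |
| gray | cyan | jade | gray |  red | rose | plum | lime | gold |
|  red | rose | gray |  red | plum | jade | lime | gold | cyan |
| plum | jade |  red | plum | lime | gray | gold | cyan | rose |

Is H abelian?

Check whether the table is symmetric across its main diagonal.
Every entry (row x, col y) equals the entry (row y, col x), so H is abelian.

Yes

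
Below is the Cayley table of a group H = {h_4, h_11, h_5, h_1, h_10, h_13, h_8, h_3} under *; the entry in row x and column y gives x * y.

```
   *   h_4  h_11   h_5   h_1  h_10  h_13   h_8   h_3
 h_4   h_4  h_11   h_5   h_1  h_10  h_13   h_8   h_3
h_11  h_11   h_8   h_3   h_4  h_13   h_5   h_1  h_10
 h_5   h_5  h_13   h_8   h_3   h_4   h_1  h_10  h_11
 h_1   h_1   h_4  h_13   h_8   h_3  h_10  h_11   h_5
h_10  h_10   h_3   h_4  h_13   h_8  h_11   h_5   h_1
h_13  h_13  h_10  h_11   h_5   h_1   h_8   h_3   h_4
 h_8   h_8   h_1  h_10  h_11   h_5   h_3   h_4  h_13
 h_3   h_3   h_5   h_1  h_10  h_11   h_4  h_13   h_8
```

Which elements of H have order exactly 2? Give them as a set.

Identity is h_4. Compute the order of each non-identity element by repeated multiplication:
  h_11: h_11 → h_8 → h_1 → h_4  (order 4)
  h_5: h_5 → h_8 → h_10 → h_4  (order 4)
  h_1: h_1 → h_8 → h_11 → h_4  (order 4)
  h_10: h_10 → h_8 → h_5 → h_4  (order 4)
  h_13: h_13 → h_8 → h_3 → h_4  (order 4)
  h_8: h_8 → h_4  (order 2)
  h_3: h_3 → h_8 → h_13 → h_4  (order 4)
Elements of order 2: {h_8}.

{h_8}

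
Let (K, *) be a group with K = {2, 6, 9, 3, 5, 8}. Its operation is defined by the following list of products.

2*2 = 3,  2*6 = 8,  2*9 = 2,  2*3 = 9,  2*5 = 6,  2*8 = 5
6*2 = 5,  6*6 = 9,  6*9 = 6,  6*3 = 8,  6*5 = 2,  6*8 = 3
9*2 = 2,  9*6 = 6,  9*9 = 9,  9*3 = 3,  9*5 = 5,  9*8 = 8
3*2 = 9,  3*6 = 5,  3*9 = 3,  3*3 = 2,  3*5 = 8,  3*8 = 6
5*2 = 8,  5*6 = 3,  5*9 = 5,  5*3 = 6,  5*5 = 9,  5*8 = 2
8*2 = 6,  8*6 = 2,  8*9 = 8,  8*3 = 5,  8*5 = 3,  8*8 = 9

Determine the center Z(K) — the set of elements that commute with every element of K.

{9}

An element z is central iff its row equals its column in the table.
For 6: 6 * 3 = 8 ≠ 5 = 3 * 6, so 6 ∉ Z.
Checking each element this way leaves Z(K) = {9}.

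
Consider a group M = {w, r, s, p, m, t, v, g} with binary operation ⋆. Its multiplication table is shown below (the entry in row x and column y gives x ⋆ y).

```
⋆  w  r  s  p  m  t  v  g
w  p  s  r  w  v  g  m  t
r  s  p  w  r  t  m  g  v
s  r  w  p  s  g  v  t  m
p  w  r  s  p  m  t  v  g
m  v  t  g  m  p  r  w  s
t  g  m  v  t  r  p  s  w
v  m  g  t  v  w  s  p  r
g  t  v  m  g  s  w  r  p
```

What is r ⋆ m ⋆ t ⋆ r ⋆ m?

r ⋆ m = t
t ⋆ t = p
p ⋆ r = r
r ⋆ m = t
(Structurally, M here is isomorphic to the elementary abelian group (Z_2)^3.)

t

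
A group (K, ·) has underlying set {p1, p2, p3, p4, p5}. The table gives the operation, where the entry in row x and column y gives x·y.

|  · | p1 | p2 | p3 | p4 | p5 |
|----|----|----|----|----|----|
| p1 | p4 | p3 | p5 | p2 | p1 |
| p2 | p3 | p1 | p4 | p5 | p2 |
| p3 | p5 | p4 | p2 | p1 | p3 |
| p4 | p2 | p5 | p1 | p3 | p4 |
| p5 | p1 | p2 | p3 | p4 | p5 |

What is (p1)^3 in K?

p1^1 = p1
p1^2 = p1·p1 = p4
p1^3 = p4·p1 = p2
(Structurally, K here is isomorphic to the cyclic group Z_5.)

p2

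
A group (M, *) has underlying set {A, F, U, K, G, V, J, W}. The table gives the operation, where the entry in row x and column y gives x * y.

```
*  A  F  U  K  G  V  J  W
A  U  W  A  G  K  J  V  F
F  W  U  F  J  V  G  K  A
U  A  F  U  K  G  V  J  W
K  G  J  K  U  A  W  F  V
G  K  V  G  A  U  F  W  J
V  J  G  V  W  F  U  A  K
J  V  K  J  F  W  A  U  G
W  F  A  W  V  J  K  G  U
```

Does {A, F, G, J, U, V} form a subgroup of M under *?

No

A * G = K, which is not in {A, F, G, J, U, V}.
The subset is not closed under *, so it is not a subgroup.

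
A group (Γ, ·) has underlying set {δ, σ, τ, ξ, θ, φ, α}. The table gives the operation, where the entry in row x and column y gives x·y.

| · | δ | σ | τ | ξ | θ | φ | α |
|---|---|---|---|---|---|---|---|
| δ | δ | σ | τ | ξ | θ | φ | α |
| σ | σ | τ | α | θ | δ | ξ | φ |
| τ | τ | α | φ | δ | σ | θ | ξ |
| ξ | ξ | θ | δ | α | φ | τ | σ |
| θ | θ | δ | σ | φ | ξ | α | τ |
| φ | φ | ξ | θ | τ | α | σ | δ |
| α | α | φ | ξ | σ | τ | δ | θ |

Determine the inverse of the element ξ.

τ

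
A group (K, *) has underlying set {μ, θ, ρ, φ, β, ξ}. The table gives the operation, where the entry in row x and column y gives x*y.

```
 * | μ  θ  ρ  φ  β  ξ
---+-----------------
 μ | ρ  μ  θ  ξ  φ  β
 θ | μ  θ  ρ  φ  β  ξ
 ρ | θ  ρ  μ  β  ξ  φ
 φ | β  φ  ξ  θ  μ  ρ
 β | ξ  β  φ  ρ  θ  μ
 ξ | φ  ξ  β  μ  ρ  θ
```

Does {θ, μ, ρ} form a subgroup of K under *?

Yes

{θ, μ, ρ} contains the identity θ.
Checking products: every product of two elements of {θ, μ, ρ} (read from the table) lies in {θ, μ, ρ}, so the set is closed.
In a finite group, a nonempty closed subset is a subgroup. So {θ, μ, ρ} ≤ K.
(Structurally, K here is isomorphic to the symmetric group S_3.)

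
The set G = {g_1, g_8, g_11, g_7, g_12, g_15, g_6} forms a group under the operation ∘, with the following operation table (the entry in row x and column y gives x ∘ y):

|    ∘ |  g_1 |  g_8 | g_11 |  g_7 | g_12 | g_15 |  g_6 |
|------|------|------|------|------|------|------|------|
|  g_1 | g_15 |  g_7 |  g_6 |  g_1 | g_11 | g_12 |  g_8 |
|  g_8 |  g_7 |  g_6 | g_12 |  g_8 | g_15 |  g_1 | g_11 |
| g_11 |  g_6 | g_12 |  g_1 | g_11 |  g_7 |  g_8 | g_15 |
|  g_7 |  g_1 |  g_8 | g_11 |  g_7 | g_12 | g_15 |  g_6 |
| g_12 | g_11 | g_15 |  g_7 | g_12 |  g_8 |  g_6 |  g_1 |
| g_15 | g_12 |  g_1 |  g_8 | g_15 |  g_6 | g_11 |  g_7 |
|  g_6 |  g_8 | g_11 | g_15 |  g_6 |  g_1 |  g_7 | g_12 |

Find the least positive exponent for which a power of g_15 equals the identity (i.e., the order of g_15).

The identity element is g_7 (its row matches the header).
g_15^1 = g_15
g_15^2 = g_15 ∘ g_15 = g_11
g_15^3 = g_11 ∘ g_15 = g_8
g_15^4 = g_8 ∘ g_15 = g_1
g_15^5 = g_1 ∘ g_15 = g_12
g_15^6 = g_12 ∘ g_15 = g_6
g_15^7 = g_6 ∘ g_15 = g_7
The first power of g_15 equal to the identity is g_15^7, so ord(g_15) = 7.
(Structurally, G here is isomorphic to the cyclic group Z_7.)

7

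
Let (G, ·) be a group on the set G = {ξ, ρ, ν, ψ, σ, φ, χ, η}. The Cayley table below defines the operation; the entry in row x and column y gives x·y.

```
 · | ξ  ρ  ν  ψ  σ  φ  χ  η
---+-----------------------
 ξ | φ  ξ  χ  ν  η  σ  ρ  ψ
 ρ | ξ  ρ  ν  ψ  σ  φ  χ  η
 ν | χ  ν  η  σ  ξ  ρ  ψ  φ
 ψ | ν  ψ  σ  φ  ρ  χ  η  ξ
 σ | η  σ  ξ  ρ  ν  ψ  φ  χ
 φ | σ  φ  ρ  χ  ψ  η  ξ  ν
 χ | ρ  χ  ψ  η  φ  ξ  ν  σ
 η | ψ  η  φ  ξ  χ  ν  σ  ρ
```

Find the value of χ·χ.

ν

Read row χ, column χ: χ·χ = ν.
(Structurally, G here is isomorphic to the cyclic group Z_8.)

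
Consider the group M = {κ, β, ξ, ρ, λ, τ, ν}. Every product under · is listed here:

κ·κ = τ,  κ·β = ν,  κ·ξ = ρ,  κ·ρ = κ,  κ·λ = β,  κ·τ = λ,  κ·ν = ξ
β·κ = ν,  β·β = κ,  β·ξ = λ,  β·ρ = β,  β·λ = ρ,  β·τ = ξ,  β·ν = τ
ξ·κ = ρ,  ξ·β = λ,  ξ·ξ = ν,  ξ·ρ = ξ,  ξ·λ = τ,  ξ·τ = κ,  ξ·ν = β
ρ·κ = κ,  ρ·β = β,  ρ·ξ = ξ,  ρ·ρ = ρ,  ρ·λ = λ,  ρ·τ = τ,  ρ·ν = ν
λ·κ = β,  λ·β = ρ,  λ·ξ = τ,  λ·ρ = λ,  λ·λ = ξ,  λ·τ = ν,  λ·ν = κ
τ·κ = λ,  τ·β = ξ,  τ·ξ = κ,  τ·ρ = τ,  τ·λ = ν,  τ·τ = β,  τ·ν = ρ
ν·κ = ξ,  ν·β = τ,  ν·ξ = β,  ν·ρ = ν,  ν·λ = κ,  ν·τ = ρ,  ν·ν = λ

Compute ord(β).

7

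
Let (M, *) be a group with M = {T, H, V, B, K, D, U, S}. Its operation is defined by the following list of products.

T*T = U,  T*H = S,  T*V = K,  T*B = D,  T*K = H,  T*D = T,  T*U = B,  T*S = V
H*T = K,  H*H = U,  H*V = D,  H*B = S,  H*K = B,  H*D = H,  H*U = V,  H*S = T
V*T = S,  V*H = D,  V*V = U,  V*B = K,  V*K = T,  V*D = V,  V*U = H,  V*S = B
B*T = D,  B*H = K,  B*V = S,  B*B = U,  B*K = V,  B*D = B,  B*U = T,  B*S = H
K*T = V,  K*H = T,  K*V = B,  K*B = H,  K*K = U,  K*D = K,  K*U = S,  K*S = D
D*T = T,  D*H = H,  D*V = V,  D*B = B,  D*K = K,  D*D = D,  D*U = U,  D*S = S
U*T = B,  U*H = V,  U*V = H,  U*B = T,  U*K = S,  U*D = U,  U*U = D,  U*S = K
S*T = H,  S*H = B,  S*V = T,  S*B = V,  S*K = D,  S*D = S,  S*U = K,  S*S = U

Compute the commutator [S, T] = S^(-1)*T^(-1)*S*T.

Identity is D; from the table S^(-1) = K and T^(-1) = B.
K*B = H
H*S = T
T*T = U

U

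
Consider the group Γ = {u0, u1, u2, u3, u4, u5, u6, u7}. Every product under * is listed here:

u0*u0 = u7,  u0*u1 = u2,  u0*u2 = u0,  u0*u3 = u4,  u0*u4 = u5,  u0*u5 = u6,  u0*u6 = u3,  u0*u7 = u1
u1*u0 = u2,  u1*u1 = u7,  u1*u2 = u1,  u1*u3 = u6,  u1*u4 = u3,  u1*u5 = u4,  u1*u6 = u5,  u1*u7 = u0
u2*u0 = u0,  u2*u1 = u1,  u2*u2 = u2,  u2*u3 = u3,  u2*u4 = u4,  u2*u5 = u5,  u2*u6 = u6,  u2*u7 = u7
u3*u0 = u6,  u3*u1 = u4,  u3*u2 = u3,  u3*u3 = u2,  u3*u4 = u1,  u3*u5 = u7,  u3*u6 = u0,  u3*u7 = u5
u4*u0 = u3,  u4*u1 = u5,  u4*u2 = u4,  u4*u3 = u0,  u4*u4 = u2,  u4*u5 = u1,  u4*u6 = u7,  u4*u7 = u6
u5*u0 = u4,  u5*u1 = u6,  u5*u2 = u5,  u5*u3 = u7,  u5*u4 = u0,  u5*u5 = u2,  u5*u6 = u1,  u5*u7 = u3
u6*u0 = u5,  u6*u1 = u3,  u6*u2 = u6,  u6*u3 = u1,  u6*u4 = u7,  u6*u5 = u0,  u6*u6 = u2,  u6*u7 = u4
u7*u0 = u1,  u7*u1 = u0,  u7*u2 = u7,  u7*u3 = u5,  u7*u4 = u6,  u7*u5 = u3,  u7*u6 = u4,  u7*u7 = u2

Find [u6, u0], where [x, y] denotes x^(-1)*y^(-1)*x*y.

Identity is u2; from the table u6^(-1) = u6 and u0^(-1) = u1.
u6*u1 = u3
u3*u6 = u0
u0*u0 = u7
(Structurally, Γ here is isomorphic to the dihedral group D_4.)

u7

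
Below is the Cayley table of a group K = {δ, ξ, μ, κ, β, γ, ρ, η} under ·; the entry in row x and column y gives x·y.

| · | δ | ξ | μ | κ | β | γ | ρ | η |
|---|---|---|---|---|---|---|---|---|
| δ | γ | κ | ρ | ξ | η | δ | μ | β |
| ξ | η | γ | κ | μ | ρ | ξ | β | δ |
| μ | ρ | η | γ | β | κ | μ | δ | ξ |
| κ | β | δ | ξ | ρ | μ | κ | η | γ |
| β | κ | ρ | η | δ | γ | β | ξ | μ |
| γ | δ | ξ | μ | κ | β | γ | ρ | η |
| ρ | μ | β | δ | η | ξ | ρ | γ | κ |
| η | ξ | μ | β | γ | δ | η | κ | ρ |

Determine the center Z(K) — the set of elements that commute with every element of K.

An element z is central iff its row equals its column in the table.
For δ: δ·η = β ≠ ξ = η·δ, so δ ∉ Z.
Checking each element this way leaves Z(K) = {γ, ρ}.

{γ, ρ}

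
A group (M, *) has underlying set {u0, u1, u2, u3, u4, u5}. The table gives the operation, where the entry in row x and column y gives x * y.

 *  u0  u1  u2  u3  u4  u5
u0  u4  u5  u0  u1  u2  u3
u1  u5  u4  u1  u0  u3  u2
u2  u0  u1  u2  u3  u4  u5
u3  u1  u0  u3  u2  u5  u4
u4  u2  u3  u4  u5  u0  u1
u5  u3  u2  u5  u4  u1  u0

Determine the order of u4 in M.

3

The identity element is u2 (its row matches the header).
u4^1 = u4
u4^2 = u4 * u4 = u0
u4^3 = u0 * u4 = u2
The first power of u4 equal to the identity is u4^3, so ord(u4) = 3.
(Structurally, M here is isomorphic to the cyclic group Z_6.)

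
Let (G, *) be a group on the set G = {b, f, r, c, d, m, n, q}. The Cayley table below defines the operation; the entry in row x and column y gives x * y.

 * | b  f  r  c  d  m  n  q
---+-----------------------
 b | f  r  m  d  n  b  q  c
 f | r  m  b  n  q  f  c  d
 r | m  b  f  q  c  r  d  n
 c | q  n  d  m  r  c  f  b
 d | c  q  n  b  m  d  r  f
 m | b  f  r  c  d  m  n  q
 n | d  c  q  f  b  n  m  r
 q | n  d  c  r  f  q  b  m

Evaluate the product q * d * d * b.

n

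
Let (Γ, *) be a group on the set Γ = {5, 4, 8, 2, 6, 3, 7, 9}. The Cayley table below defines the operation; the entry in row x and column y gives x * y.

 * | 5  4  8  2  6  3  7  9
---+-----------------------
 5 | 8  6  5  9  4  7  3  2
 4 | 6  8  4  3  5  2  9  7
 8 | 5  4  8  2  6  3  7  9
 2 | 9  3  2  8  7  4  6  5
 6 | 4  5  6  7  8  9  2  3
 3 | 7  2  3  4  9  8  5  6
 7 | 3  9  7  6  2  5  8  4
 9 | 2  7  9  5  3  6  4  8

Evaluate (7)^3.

7

7^1 = 7
7^2 = 7 * 7 = 8
7^3 = 8 * 7 = 7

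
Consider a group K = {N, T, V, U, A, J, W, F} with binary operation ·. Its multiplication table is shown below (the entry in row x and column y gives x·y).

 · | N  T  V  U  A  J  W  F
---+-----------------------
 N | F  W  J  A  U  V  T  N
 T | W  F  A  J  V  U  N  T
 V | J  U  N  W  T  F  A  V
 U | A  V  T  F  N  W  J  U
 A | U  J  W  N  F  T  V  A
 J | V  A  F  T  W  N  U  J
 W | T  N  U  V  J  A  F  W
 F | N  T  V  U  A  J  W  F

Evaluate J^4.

J^1 = J
J^2 = J·J = N
J^3 = N·J = V
J^4 = V·J = F

F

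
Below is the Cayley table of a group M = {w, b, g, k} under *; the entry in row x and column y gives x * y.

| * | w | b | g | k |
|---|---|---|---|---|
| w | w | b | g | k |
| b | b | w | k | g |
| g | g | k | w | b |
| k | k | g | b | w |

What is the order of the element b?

2

The identity element is w (its row matches the header).
b^1 = b
b^2 = b * b = w
The first power of b equal to the identity is b^2, so ord(b) = 2.
(Structurally, M here is isomorphic to the Klein four-group V_4.)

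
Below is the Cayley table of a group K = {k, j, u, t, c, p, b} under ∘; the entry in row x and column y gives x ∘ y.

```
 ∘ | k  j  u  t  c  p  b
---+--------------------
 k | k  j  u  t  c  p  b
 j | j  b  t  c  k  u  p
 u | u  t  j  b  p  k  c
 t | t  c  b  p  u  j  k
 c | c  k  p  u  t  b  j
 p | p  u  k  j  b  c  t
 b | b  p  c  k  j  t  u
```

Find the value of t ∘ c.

Read row t, column c: t ∘ c = u.

u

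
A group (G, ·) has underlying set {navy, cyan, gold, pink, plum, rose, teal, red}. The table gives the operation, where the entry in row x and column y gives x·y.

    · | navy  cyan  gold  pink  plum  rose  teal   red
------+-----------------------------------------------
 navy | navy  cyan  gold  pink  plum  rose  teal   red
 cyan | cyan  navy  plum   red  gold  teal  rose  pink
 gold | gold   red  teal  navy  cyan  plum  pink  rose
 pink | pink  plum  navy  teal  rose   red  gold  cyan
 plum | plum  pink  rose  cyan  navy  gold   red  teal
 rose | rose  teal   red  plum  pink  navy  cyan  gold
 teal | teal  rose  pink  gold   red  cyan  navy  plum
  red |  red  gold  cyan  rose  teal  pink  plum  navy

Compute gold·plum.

cyan

Read row gold, column plum: gold·plum = cyan.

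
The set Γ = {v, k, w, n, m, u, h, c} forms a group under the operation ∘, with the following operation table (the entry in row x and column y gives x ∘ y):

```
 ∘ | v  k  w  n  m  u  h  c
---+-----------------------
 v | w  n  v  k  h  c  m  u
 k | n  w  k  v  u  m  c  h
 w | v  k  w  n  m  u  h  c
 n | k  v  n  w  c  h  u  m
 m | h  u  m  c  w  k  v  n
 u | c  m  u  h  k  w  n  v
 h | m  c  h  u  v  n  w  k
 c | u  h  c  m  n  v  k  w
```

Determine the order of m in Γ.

2

The identity element is w (its row matches the header).
m^1 = m
m^2 = m ∘ m = w
The first power of m equal to the identity is m^2, so ord(m) = 2.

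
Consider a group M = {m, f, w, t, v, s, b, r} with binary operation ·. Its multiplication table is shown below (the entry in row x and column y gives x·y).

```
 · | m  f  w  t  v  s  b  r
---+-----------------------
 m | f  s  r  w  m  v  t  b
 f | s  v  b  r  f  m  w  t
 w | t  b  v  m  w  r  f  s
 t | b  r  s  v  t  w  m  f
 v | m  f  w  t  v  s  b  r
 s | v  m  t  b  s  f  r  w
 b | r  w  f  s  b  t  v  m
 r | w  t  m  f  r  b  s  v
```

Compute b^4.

v

b^1 = b
b^2 = b·b = v
b^3 = v·b = b
b^4 = b·b = v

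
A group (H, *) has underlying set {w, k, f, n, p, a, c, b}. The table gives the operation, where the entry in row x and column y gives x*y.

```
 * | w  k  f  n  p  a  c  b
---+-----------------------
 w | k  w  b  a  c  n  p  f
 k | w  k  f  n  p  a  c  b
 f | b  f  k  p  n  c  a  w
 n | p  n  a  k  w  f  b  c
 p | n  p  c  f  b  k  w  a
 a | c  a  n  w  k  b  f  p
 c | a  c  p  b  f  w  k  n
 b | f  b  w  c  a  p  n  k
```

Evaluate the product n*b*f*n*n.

p

n*b = c
c*f = p
p*n = f
f*n = p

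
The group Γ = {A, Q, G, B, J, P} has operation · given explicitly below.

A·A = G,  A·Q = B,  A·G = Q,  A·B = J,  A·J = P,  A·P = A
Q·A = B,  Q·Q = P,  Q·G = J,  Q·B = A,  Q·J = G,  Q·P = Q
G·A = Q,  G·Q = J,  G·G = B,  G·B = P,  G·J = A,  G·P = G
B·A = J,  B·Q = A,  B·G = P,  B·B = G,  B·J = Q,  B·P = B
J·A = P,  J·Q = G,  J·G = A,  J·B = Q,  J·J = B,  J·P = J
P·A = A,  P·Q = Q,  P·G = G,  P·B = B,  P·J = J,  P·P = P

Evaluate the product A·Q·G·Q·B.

A·Q = B
B·G = P
P·Q = Q
Q·B = A

A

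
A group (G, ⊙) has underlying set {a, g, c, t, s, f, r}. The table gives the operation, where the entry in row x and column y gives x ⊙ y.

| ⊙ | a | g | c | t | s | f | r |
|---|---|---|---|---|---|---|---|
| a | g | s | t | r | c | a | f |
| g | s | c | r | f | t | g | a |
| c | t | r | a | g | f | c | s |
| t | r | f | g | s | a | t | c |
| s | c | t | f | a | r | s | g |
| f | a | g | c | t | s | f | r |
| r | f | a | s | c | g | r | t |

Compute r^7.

r^1 = r
r^2 = r ⊙ r = t
r^3 = t ⊙ r = c
r^4 = c ⊙ r = s
r^5 = s ⊙ r = g
r^6 = g ⊙ r = a
r^7 = a ⊙ r = f

f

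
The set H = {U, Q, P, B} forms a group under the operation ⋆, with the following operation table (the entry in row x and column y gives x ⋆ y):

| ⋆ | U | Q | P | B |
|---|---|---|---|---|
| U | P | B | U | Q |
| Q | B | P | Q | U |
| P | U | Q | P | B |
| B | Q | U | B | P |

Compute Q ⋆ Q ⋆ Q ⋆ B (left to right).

Q ⋆ Q = P
P ⋆ Q = Q
Q ⋆ B = U

U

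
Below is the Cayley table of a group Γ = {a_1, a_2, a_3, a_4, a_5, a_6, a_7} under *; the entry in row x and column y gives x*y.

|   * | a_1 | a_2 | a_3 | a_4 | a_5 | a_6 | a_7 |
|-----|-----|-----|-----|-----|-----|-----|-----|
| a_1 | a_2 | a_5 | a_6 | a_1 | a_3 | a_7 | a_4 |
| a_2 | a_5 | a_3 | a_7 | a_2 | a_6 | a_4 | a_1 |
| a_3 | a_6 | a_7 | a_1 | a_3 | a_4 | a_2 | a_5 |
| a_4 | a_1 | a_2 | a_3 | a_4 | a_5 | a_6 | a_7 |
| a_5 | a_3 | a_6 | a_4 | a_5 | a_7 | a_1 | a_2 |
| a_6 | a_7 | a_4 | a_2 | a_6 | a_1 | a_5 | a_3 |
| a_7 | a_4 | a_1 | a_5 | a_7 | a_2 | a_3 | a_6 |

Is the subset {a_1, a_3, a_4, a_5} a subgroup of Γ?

No

a_3*a_1 = a_6, which is not in {a_1, a_3, a_4, a_5}.
The subset is not closed under *, so it is not a subgroup.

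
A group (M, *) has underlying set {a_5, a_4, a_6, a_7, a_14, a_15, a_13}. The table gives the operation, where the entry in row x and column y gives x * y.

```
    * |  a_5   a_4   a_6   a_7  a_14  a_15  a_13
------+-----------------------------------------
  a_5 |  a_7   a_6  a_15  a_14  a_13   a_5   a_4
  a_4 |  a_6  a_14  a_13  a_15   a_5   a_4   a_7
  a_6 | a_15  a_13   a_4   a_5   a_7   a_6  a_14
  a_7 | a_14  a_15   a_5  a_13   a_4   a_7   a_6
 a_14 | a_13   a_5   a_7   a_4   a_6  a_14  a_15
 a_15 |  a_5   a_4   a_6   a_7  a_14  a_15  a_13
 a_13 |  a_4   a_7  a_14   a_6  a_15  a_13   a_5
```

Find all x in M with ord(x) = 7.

{a_13, a_14, a_4, a_5, a_6, a_7}

Identity is a_15. Compute the order of each non-identity element by repeated multiplication:
  a_5: a_5 → a_7 → a_14 → a_13 → a_4 → a_6 → a_15  (order 7)
  a_4: a_4 → a_14 → a_5 → a_6 → a_13 → a_7 → a_15  (order 7)
  a_6: a_6 → a_4 → a_13 → a_14 → a_7 → a_5 → a_15  (order 7)
  a_7: a_7 → a_13 → a_6 → a_5 → a_14 → a_4 → a_15  (order 7)
  a_14: a_14 → a_6 → a_7 → a_4 → a_5 → a_13 → a_15  (order 7)
  a_13: a_13 → a_5 → a_4 → a_7 → a_6 → a_14 → a_15  (order 7)
Elements of order 7: {a_13, a_14, a_4, a_5, a_6, a_7}.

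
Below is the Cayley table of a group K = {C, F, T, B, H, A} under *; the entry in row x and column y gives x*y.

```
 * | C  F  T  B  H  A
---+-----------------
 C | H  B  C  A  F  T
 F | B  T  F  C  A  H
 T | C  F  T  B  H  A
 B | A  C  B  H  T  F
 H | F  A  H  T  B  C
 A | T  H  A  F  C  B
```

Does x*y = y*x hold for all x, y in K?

Check whether the table is symmetric across its main diagonal.
Every entry (row x, col y) equals the entry (row y, col x), so K is abelian.

Yes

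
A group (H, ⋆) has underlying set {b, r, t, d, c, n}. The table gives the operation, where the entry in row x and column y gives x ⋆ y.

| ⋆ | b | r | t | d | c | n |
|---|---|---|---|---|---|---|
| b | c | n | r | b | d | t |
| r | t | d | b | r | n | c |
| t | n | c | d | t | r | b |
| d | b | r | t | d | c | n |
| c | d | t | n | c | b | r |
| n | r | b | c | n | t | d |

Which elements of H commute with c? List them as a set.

{b, c, d}

Compare row c with column c entry by entry.
b ⋆ c = d = c ⋆ b, so b commutes with c.
t ⋆ c = r but c ⋆ t = n, so t does not.
Collecting the elements that commute with c: C(c) = {b, c, d}.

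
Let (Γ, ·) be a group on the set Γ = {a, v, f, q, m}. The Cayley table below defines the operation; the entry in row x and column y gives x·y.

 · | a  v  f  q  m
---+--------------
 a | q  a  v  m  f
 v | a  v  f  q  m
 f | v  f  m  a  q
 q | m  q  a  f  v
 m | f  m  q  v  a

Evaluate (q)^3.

a

q^1 = q
q^2 = q·q = f
q^3 = f·q = a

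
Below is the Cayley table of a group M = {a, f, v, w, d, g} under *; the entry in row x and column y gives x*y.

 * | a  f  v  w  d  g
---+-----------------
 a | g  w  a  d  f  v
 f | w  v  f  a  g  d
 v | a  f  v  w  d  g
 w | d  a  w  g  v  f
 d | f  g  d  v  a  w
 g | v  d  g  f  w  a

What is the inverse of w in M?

First locate the identity: row v matches the header, so v is the identity.
Scan row w for v: w*d = v. Hence w^(-1) = d.
(Structurally, M here is isomorphic to the cyclic group Z_6.)

d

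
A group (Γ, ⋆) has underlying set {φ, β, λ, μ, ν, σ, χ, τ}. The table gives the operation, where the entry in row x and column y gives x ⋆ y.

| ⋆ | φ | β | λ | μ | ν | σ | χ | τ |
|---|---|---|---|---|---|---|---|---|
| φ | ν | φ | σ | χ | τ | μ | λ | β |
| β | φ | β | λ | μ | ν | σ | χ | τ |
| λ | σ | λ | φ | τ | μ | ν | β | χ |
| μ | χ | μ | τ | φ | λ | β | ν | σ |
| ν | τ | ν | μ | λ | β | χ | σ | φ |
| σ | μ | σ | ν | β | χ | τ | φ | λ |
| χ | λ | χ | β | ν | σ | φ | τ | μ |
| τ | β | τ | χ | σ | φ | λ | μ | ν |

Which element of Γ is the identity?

β

The identity e satisfies e ⋆ x = x for all x, so its row in the table reproduces the column headers.
Row β reads: φ, β, λ, μ, ν, σ, χ, τ — exactly the header order. So β is the identity.
(Structurally, Γ here is isomorphic to the cyclic group Z_8.)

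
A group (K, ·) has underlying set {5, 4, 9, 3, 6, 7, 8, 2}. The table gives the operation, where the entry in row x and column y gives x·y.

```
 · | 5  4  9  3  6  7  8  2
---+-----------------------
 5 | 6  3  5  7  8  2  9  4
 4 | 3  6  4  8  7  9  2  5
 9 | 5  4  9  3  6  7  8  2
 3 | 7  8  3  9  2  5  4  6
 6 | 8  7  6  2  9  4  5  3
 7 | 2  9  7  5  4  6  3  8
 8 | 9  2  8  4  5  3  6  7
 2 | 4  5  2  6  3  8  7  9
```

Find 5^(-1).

8

First locate the identity: row 9 matches the header, so 9 is the identity.
Scan row 5 for 9: 5·8 = 9. Hence 5^(-1) = 8.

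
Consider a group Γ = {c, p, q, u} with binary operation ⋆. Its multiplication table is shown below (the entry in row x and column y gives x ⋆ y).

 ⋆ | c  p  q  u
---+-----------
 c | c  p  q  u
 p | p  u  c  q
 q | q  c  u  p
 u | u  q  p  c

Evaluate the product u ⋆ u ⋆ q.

q

u ⋆ u = c
c ⋆ q = q
(Structurally, Γ here is isomorphic to the cyclic group Z_4.)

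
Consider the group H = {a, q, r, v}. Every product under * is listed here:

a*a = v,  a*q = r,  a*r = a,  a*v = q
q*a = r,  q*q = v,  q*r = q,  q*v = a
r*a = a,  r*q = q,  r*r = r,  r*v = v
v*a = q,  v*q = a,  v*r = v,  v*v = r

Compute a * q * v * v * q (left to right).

q

a * q = r
r * v = v
v * v = r
r * q = q
(Structurally, H here is isomorphic to the cyclic group Z_4.)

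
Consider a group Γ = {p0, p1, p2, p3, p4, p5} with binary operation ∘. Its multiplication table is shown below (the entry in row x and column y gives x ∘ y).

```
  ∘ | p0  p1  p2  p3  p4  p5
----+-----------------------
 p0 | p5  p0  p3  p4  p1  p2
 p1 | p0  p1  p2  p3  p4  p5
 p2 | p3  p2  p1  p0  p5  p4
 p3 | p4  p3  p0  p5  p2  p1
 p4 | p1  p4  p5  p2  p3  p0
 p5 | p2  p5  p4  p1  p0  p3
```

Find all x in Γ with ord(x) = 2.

{p2}

Identity is p1. Compute the order of each non-identity element by repeated multiplication:
  p0: p0 → p5 → p2 → p3 → p4 → p1  (order 6)
  p2: p2 → p1  (order 2)
  p3: p3 → p5 → p1  (order 3)
  p4: p4 → p3 → p2 → p5 → p0 → p1  (order 6)
  p5: p5 → p3 → p1  (order 3)
Elements of order 2: {p2}.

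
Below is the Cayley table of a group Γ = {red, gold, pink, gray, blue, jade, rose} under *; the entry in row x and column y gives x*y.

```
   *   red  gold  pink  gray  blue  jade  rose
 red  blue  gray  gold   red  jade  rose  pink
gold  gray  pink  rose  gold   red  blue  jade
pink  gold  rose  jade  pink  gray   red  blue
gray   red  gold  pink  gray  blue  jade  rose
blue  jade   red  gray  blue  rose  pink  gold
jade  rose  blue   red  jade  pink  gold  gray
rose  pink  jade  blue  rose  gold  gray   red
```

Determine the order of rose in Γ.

The identity element is gray (its row matches the header).
rose^1 = rose
rose^2 = rose*rose = red
rose^3 = red*rose = pink
rose^4 = pink*rose = blue
rose^5 = blue*rose = gold
rose^6 = gold*rose = jade
rose^7 = jade*rose = gray
The first power of rose equal to the identity is rose^7, so ord(rose) = 7.

7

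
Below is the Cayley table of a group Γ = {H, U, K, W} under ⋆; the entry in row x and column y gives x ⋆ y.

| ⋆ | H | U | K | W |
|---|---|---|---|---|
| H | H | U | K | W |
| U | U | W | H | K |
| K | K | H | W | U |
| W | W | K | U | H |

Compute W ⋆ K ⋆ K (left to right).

W ⋆ K = U
U ⋆ K = H

H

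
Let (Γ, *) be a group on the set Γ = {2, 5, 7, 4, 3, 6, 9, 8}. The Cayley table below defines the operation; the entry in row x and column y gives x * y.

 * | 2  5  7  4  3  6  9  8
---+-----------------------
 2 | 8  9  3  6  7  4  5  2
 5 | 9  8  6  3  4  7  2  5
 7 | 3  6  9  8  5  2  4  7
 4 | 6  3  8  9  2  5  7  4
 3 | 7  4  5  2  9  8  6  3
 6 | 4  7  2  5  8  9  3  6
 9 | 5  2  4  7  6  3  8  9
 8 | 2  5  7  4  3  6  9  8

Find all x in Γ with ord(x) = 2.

{2, 5, 9}

Identity is 8. Compute the order of each non-identity element by repeated multiplication:
  2: 2 → 8  (order 2)
  5: 5 → 8  (order 2)
  7: 7 → 9 → 4 → 8  (order 4)
  4: 4 → 9 → 7 → 8  (order 4)
  3: 3 → 9 → 6 → 8  (order 4)
  6: 6 → 9 → 3 → 8  (order 4)
  9: 9 → 8  (order 2)
Elements of order 2: {2, 5, 9}.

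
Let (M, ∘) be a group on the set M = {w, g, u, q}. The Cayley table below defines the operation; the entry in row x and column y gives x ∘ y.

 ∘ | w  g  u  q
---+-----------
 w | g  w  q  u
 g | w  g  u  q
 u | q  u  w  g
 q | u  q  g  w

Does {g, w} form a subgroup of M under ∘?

{g, w} contains the identity g.
Checking products: every product of two elements of {g, w} (read from the table) lies in {g, w}, so the set is closed.
In a finite group, a nonempty closed subset is a subgroup. So {g, w} ≤ M.

Yes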